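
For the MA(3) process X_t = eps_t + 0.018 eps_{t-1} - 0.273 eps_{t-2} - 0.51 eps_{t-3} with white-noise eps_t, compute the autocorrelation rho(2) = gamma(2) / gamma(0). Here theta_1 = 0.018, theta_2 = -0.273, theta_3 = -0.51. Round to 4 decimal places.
\rho(2) = -0.2114

For an MA(q) process with theta_0 = 1, the autocovariance is
  gamma(k) = sigma^2 * sum_{i=0..q-k} theta_i * theta_{i+k},
and rho(k) = gamma(k) / gamma(0). Sigma^2 cancels.
  numerator   = (1)*(-0.273) + (0.018)*(-0.51) = -0.28218.
  denominator = (1)^2 + (0.018)^2 + (-0.273)^2 + (-0.51)^2 = 1.334953.
  rho(2) = -0.28218 / 1.334953 = -0.2114.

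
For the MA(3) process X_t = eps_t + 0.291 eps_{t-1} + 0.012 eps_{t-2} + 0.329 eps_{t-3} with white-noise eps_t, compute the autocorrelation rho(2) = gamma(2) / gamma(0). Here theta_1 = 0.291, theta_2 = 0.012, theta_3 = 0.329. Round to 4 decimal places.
\rho(2) = 0.0903

For an MA(q) process with theta_0 = 1, the autocovariance is
  gamma(k) = sigma^2 * sum_{i=0..q-k} theta_i * theta_{i+k},
and rho(k) = gamma(k) / gamma(0). Sigma^2 cancels.
  numerator   = (1)*(0.012) + (0.291)*(0.329) = 0.107739.
  denominator = (1)^2 + (0.291)^2 + (0.012)^2 + (0.329)^2 = 1.193066.
  rho(2) = 0.107739 / 1.193066 = 0.0903.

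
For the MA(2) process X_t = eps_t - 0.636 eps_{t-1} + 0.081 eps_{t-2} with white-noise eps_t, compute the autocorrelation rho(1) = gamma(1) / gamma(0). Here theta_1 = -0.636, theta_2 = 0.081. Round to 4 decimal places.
\rho(1) = -0.4872

For an MA(q) process with theta_0 = 1, the autocovariance is
  gamma(k) = sigma^2 * sum_{i=0..q-k} theta_i * theta_{i+k},
and rho(k) = gamma(k) / gamma(0). Sigma^2 cancels.
  numerator   = (1)*(-0.636) + (-0.636)*(0.081) = -0.687516.
  denominator = (1)^2 + (-0.636)^2 + (0.081)^2 = 1.411057.
  rho(1) = -0.687516 / 1.411057 = -0.4872.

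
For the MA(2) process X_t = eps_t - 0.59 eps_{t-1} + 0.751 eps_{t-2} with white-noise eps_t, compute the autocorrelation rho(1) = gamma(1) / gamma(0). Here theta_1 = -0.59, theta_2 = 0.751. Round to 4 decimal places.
\rho(1) = -0.5403

For an MA(q) process with theta_0 = 1, the autocovariance is
  gamma(k) = sigma^2 * sum_{i=0..q-k} theta_i * theta_{i+k},
and rho(k) = gamma(k) / gamma(0). Sigma^2 cancels.
  numerator   = (1)*(-0.59) + (-0.59)*(0.751) = -1.03309.
  denominator = (1)^2 + (-0.59)^2 + (0.751)^2 = 1.912101.
  rho(1) = -1.03309 / 1.912101 = -0.5403.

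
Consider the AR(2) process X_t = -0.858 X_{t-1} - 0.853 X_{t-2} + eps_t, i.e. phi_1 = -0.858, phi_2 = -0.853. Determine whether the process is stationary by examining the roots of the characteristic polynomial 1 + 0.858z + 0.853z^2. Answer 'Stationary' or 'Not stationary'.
\text{Stationary}

The AR(p) characteristic polynomial is P(z) = 1 + 0.858z + 0.853z^2.
Stationarity requires all roots to lie outside the unit circle, i.e. |z| > 1 for every root.
Set 1 + (0.858) z + (0.853) z^2 = 0, i.e. a z^2 + b z + c = 0 with a = 0.853, b = 0.858, c = 1.
Discriminant D = b^2 - 4ac = (0.858)^2 - 4*(0.853)*1 = 0.736164 - (3.412) = -2.675836.
D < 0, so the roots are the complex-conjugate pair z = (-b +/- i sqrt(-D)) / (2a) = -0.5029 +/- 0.9589i.
For a conjugate pair |z|^2 = z * conj(z) = (product of roots) = c/a = 1/(0.853) = 1.172333, so |z| = sqrt(1.172333) = 1.0827 for both roots.
Moduli of all roots: 1.0827, 1.0827.
All moduli strictly greater than 1? Yes.
Verdict: Stationary.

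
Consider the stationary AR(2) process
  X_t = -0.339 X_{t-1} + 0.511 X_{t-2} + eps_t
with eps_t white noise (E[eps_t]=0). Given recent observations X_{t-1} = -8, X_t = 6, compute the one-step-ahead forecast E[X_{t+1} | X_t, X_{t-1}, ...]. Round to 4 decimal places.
E[X_{t+1} \mid \mathcal F_t] = -6.1220

For an AR(p) model X_t = c + sum_i phi_i X_{t-i} + eps_t, the
one-step-ahead conditional mean is
  E[X_{t+1} | X_t, ...] = c + sum_i phi_i X_{t+1-i}.
Substitute known values:
  E[X_{t+1} | ...] = (-0.339) * (6) + (0.511) * (-8)
                   = -6.1220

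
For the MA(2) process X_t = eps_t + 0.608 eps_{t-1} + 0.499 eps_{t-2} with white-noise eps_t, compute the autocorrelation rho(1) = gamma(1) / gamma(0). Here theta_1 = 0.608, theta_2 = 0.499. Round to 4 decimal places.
\rho(1) = 0.5631

For an MA(q) process with theta_0 = 1, the autocovariance is
  gamma(k) = sigma^2 * sum_{i=0..q-k} theta_i * theta_{i+k},
and rho(k) = gamma(k) / gamma(0). Sigma^2 cancels.
  numerator   = (1)*(0.608) + (0.608)*(0.499) = 0.911392.
  denominator = (1)^2 + (0.608)^2 + (0.499)^2 = 1.618665.
  rho(1) = 0.911392 / 1.618665 = 0.5631.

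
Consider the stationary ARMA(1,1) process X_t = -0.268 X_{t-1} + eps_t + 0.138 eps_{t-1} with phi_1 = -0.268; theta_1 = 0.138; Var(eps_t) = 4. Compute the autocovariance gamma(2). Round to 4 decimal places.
\gamma(2) = 0.1446

Multiply the model equation by X_{t-k} and take expectations. With theta_0 = psi_0 = 1 and psi_j the MA(infinity) weights, this gives
  gamma(k) - sum_i phi_i gamma(k-i) = c_k,
  c_k = sigma^2 * sum_{j=k..q} theta_j psi_{j-k}   (c_k = 0 for k > q),
using gamma(-m) = gamma(m).
psi-weights needed (psi_j = theta_j + sum_i phi_i psi_{j-i}):
  psi_1 = theta_1 + phi_1 = 0.138 + (-0.268) = -0.13
Right-hand sides:
  c_0 = sigma^2 (1 + theta_1 psi_1) = 4 * (1 + (0.138)(-0.13)) = 4 * 0.98206 = 3.92824
  c_1 = sigma^2 theta_1 = 4 * (0.138) = 0.552
  c_2 = 0
Equations for k = 0 and k = 1 (AR order 1):
  gamma(0) = phi_1 gamma(1) + c_0
  gamma(1) = phi_1 gamma(0) + c_1
Substituting the second into the first: gamma(0) (1 - phi_1^2) = c_0 + phi_1 c_1, so
  gamma(0) = (c_0 + phi_1 c_1) / (1 - phi_1^2) = (3.92824 + (-0.268)(0.552)) / (1 - (-0.268)^2) = 3.780304 / 0.928176 = 4.072831.
  gamma(1) = phi_1 gamma(0) + c_1 = (-0.268)(4.072831) + (0.552) = -0.539519.
For k = 2 (> q): gamma(2) = phi_1 gamma(1) = (-0.268)(-0.539519) = 0.144591.
Therefore gamma(2) = 0.1446 (to 4 decimal places).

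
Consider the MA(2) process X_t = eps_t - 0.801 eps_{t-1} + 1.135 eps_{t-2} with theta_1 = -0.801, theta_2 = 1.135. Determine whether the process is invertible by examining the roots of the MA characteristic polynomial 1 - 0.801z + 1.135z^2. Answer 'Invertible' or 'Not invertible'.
\text{Not invertible}

The MA(q) characteristic polynomial is P(z) = 1 - 0.801z + 1.135z^2.
Invertibility requires all roots to lie outside the unit circle, i.e. |z| > 1 for every root.
Set 1 + (-0.801) z + (1.135) z^2 = 0, i.e. a z^2 + b z + c = 0 with a = 1.135, b = -0.801, c = 1.
Discriminant D = b^2 - 4ac = (-0.801)^2 - 4*(1.135)*1 = 0.641601 - (4.54) = -3.898399.
D < 0, so the roots are the complex-conjugate pair z = (-b +/- i sqrt(-D)) / (2a) = 0.3529 +/- 0.8698i.
For a conjugate pair |z|^2 = z * conj(z) = (product of roots) = c/a = 1/(1.135) = 0.881057, so |z| = sqrt(0.881057) = 0.9386 for both roots.
Moduli of all roots: 0.9386, 0.9386.
All moduli strictly greater than 1? No.
Verdict: Not invertible.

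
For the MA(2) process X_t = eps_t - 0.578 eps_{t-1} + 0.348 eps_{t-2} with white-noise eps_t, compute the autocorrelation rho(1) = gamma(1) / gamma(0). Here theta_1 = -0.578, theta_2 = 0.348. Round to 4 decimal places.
\rho(1) = -0.5354

For an MA(q) process with theta_0 = 1, the autocovariance is
  gamma(k) = sigma^2 * sum_{i=0..q-k} theta_i * theta_{i+k},
and rho(k) = gamma(k) / gamma(0). Sigma^2 cancels.
  numerator   = (1)*(-0.578) + (-0.578)*(0.348) = -0.779144.
  denominator = (1)^2 + (-0.578)^2 + (0.348)^2 = 1.455188.
  rho(1) = -0.779144 / 1.455188 = -0.5354.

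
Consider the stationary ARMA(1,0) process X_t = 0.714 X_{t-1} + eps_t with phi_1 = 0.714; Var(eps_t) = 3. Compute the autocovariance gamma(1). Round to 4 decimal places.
\gamma(1) = 4.3696

Multiply the model equation by X_{t-k} and take expectations. With theta_0 = psi_0 = 1 and psi_j the MA(infinity) weights, this gives
  gamma(k) - sum_i phi_i gamma(k-i) = c_k,
  c_k = sigma^2 * sum_{j=k..q} theta_j psi_{j-k}   (c_k = 0 for k > q),
using gamma(-m) = gamma(m).
Pure AR (q = 0): c_0 = sigma^2 = 3, c_k = 0 for k >= 1.
Equations for k = 0 and k = 1 (AR order 1):
  gamma(0) = phi_1 gamma(1) + c_0
  gamma(1) = phi_1 gamma(0) + c_1
Substituting the second into the first: gamma(0) (1 - phi_1^2) = c_0 + phi_1 c_1, so
  gamma(0) = c_0 / (1 - phi_1^2) = 3 / (1 - (0.714)^2) = 3 / 0.490204 = 6.119901.
  gamma(1) = phi_1 gamma(0) = (0.714)(6.119901) = 4.369609.
Therefore gamma(1) = 4.3696 (to 4 decimal places).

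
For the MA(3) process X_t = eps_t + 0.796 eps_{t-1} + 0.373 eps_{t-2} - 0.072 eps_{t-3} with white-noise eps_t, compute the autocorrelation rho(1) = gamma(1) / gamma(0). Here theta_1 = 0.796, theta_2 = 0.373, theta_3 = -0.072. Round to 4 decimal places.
\rho(1) = 0.5996

For an MA(q) process with theta_0 = 1, the autocovariance is
  gamma(k) = sigma^2 * sum_{i=0..q-k} theta_i * theta_{i+k},
and rho(k) = gamma(k) / gamma(0). Sigma^2 cancels.
  numerator   = (1)*(0.796) + (0.796)*(0.373) + (0.373)*(-0.072) = 1.066052.
  denominator = (1)^2 + (0.796)^2 + (0.373)^2 + (-0.072)^2 = 1.777929.
  rho(1) = 1.066052 / 1.777929 = 0.5996.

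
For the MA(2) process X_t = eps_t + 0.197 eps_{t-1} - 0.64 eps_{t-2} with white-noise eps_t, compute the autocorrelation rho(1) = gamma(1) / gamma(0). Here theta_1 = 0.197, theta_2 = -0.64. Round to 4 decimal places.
\rho(1) = 0.0490

For an MA(q) process with theta_0 = 1, the autocovariance is
  gamma(k) = sigma^2 * sum_{i=0..q-k} theta_i * theta_{i+k},
and rho(k) = gamma(k) / gamma(0). Sigma^2 cancels.
  numerator   = (1)*(0.197) + (0.197)*(-0.64) = 0.07092.
  denominator = (1)^2 + (0.197)^2 + (-0.64)^2 = 1.448409.
  rho(1) = 0.07092 / 1.448409 = 0.0490.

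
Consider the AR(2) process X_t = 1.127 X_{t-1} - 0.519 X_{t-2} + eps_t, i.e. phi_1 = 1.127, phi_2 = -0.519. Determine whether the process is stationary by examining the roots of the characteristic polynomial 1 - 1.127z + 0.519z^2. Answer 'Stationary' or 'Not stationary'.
\text{Stationary}

The AR(p) characteristic polynomial is P(z) = 1 - 1.127z + 0.519z^2.
Stationarity requires all roots to lie outside the unit circle, i.e. |z| > 1 for every root.
Set 1 + (-1.127) z + (0.519) z^2 = 0, i.e. a z^2 + b z + c = 0 with a = 0.519, b = -1.127, c = 1.
Discriminant D = b^2 - 4ac = (-1.127)^2 - 4*(0.519)*1 = 1.270129 - (2.076) = -0.805871.
D < 0, so the roots are the complex-conjugate pair z = (-b +/- i sqrt(-D)) / (2a) = 1.0857 +/- 0.8648i.
For a conjugate pair |z|^2 = z * conj(z) = (product of roots) = c/a = 1/(0.519) = 1.926782, so |z| = sqrt(1.926782) = 1.3881 for both roots.
Moduli of all roots: 1.3881, 1.3881.
All moduli strictly greater than 1? Yes.
Verdict: Stationary.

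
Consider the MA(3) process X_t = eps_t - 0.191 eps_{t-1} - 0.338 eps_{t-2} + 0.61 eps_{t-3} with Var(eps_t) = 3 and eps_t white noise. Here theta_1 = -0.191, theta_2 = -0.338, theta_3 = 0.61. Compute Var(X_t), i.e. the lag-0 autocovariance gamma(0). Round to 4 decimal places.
\gamma(0) = 4.5685

For an MA(q) process X_t = eps_t + sum_i theta_i eps_{t-i} with
Var(eps_t) = sigma^2, the variance is
  gamma(0) = sigma^2 * (1 + sum_i theta_i^2).
  sum_i theta_i^2 = (-0.191)^2 + (-0.338)^2 + (0.61)^2 = 0.036481 + 0.114244 + 0.3721 = 0.522825.
  gamma(0) = 3 * (1 + 0.522825) = 3 * 1.522825 = 4.568475, which rounds to 4.5685.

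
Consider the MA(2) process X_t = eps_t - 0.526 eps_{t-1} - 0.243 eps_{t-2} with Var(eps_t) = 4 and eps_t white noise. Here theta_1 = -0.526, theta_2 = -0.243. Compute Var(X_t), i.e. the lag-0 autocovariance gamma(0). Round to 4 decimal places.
\gamma(0) = 5.3429

For an MA(q) process X_t = eps_t + sum_i theta_i eps_{t-i} with
Var(eps_t) = sigma^2, the variance is
  gamma(0) = sigma^2 * (1 + sum_i theta_i^2).
  sum_i theta_i^2 = (-0.526)^2 + (-0.243)^2 = 0.276676 + 0.059049 = 0.335725.
  gamma(0) = 4 * (1 + 0.335725) = 4 * 1.335725 = 5.3429.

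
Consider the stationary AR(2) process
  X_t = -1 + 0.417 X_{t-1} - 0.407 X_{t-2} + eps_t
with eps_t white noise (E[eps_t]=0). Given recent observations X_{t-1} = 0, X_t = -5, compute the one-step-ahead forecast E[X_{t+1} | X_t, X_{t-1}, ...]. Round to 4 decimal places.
E[X_{t+1} \mid \mathcal F_t] = -3.0850

For an AR(p) model X_t = c + sum_i phi_i X_{t-i} + eps_t, the
one-step-ahead conditional mean is
  E[X_{t+1} | X_t, ...] = c + sum_i phi_i X_{t+1-i}.
Substitute known values:
  E[X_{t+1} | ...] = -1 + (0.417) * (-5) + (-0.407) * (0)
                   = -3.0850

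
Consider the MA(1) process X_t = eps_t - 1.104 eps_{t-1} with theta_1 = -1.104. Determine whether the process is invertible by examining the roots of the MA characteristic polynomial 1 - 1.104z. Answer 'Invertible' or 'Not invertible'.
\text{Not invertible}

The MA(q) characteristic polynomial is P(z) = 1 - 1.104z.
Invertibility requires all roots to lie outside the unit circle, i.e. |z| > 1 for every root.
This is linear in z: 1 + (-1.104) z = 0  =>  z = -1/(-1.104) = 0.905797,  |z| = 0.905797.
Moduli of all roots: 0.9058.
All moduli strictly greater than 1? No.
Verdict: Not invertible.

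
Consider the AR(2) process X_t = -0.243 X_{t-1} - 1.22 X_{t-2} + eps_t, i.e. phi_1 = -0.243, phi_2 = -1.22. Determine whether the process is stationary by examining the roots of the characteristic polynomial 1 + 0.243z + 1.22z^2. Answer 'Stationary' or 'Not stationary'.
\text{Not stationary}

The AR(p) characteristic polynomial is P(z) = 1 + 0.243z + 1.22z^2.
Stationarity requires all roots to lie outside the unit circle, i.e. |z| > 1 for every root.
Set 1 + (0.243) z + (1.22) z^2 = 0, i.e. a z^2 + b z + c = 0 with a = 1.22, b = 0.243, c = 1.
Discriminant D = b^2 - 4ac = (0.243)^2 - 4*(1.22)*1 = 0.059049 - (4.88) = -4.820951.
D < 0, so the roots are the complex-conjugate pair z = (-b +/- i sqrt(-D)) / (2a) = -0.0996 +/- 0.8999i.
For a conjugate pair |z|^2 = z * conj(z) = (product of roots) = c/a = 1/(1.22) = 0.819672, so |z| = sqrt(0.819672) = 0.9054 for both roots.
Moduli of all roots: 0.9054, 0.9054.
All moduli strictly greater than 1? No.
Verdict: Not stationary.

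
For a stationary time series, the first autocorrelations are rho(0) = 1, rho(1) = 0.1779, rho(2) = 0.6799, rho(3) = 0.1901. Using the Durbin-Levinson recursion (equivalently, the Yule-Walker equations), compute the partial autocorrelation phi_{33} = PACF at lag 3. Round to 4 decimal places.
\phi_{33} = 0.0581

The PACF at lag k is phi_{kk}, the last component of the solution
to the Yule-Walker system G_k phi = r_k where
  (G_k)_{ij} = rho(|i - j|), (r_k)_i = rho(i), i,j = 1..k.
Equivalently, Durbin-Levinson gives phi_{kk} iteratively:
  phi_{11} = rho(1)
  phi_{kk} = [rho(k) - sum_{j=1..k-1} phi_{k-1,j} rho(k-j)]
            / [1 - sum_{j=1..k-1} phi_{k-1,j} rho(j)],
  phi_{k,j} = phi_{k-1,j} - phi_{kk} phi_{k-1,k-j},  j = 1..k-1.
Step k = 1:
  phi_11 = rho(1) = 0.1779.
Step k = 2:
  phi_22 = [rho(2) - phi_11 rho(1)] / [1 - phi_11 rho(1)] = [0.6799 - (0.1779)(0.1779)] / [1 - (0.1779)(0.1779)]
         = 0.64825159 / 0.96835159 = 0.669438.
  Update: phi_21 = phi_11 - phi_22 phi_11 = 0.1779 - (0.669438)(0.1779) = 0.058807.
Step k = 3:
  phi_33 = [rho(3) - phi_21 rho(2) - phi_22 rho(1)] / [1 - phi_21 rho(1) - phi_22 rho(2)]
    numerator   = 0.1901 - (0.058807)(0.6799) - (0.669438)(0.1779) = 0.0310241
    denominator = 1 - (0.058807)(0.1779) - (0.669438)(0.6799) = 0.53438718
  phi_33 = 0.0310241 / 0.53438718 = 0.0581.
Therefore phi_{33} = 0.0581.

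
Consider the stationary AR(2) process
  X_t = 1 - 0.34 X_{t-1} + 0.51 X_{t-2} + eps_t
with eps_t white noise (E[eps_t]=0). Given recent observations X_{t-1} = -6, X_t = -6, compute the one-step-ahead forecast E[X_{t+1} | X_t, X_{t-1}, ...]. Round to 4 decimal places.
E[X_{t+1} \mid \mathcal F_t] = -0.0200

For an AR(p) model X_t = c + sum_i phi_i X_{t-i} + eps_t, the
one-step-ahead conditional mean is
  E[X_{t+1} | X_t, ...] = c + sum_i phi_i X_{t+1-i}.
Substitute known values:
  E[X_{t+1} | ...] = 1 + (-0.34) * (-6) + (0.51) * (-6)
                   = -0.0200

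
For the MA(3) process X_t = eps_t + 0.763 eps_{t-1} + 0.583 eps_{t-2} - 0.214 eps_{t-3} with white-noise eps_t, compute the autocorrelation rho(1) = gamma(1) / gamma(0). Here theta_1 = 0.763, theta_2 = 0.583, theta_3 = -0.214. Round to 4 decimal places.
\rho(1) = 0.5504

For an MA(q) process with theta_0 = 1, the autocovariance is
  gamma(k) = sigma^2 * sum_{i=0..q-k} theta_i * theta_{i+k},
and rho(k) = gamma(k) / gamma(0). Sigma^2 cancels.
  numerator   = (1)*(0.763) + (0.763)*(0.583) + (0.583)*(-0.214) = 1.083067.
  denominator = (1)^2 + (0.763)^2 + (0.583)^2 + (-0.214)^2 = 1.967854.
  rho(1) = 1.083067 / 1.967854 = 0.5504.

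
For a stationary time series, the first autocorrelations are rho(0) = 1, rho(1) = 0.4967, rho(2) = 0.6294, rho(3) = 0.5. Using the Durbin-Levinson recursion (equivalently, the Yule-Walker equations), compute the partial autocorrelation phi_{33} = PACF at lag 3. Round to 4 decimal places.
\phi_{33} = 0.1679

The PACF at lag k is phi_{kk}, the last component of the solution
to the Yule-Walker system G_k phi = r_k where
  (G_k)_{ij} = rho(|i - j|), (r_k)_i = rho(i), i,j = 1..k.
Equivalently, Durbin-Levinson gives phi_{kk} iteratively:
  phi_{11} = rho(1)
  phi_{kk} = [rho(k) - sum_{j=1..k-1} phi_{k-1,j} rho(k-j)]
            / [1 - sum_{j=1..k-1} phi_{k-1,j} rho(j)],
  phi_{k,j} = phi_{k-1,j} - phi_{kk} phi_{k-1,k-j},  j = 1..k-1.
Step k = 1:
  phi_11 = rho(1) = 0.4967.
Step k = 2:
  phi_22 = [rho(2) - phi_11 rho(1)] / [1 - phi_11 rho(1)] = [0.6294 - (0.4967)(0.4967)] / [1 - (0.4967)(0.4967)]
         = 0.38268911 / 0.75328911 = 0.508024.
  Update: phi_21 = phi_11 - phi_22 phi_11 = 0.4967 - (0.508024)(0.4967) = 0.244364.
Step k = 3:
  phi_33 = [rho(3) - phi_21 rho(2) - phi_22 rho(1)] / [1 - phi_21 rho(1) - phi_22 rho(2)]
    numerator   = 0.5 - (0.244364)(0.6294) - (0.508024)(0.4967) = 0.09386144
    denominator = 1 - (0.244364)(0.4967) - (0.508024)(0.6294) = 0.55887377
  phi_33 = 0.09386144 / 0.55887377 = 0.1679.
Therefore phi_{33} = 0.1679.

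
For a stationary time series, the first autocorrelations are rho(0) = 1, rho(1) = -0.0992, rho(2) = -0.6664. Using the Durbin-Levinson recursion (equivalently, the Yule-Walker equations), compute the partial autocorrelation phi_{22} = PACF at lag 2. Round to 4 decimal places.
\phi_{22} = -0.6830

The PACF at lag k is phi_{kk}, the last component of the solution
to the Yule-Walker system G_k phi = r_k where
  (G_k)_{ij} = rho(|i - j|), (r_k)_i = rho(i), i,j = 1..k.
Equivalently, Durbin-Levinson gives phi_{kk} iteratively:
  phi_{11} = rho(1)
  phi_{kk} = [rho(k) - sum_{j=1..k-1} phi_{k-1,j} rho(k-j)]
            / [1 - sum_{j=1..k-1} phi_{k-1,j} rho(j)],
  phi_{k,j} = phi_{k-1,j} - phi_{kk} phi_{k-1,k-j},  j = 1..k-1.
Step k = 1:
  phi_11 = rho(1) = -0.0992.
Step k = 2:
  phi_22 = [rho(2) - phi_11 rho(1)] / [1 - phi_11 rho(1)] = [-0.6664 - (-0.0992)(-0.0992)] / [1 - (-0.0992)(-0.0992)]
         = -0.67624064 / 0.99015936 = -0.683.
Therefore phi_{22} = -0.6830.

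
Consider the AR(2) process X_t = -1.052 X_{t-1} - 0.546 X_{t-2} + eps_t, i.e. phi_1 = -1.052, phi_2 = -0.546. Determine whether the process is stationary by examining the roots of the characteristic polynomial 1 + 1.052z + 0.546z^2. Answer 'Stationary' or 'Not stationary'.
\text{Stationary}

The AR(p) characteristic polynomial is P(z) = 1 + 1.052z + 0.546z^2.
Stationarity requires all roots to lie outside the unit circle, i.e. |z| > 1 for every root.
Set 1 + (1.052) z + (0.546) z^2 = 0, i.e. a z^2 + b z + c = 0 with a = 0.546, b = 1.052, c = 1.
Discriminant D = b^2 - 4ac = (1.052)^2 - 4*(0.546)*1 = 1.106704 - (2.184) = -1.077296.
D < 0, so the roots are the complex-conjugate pair z = (-b +/- i sqrt(-D)) / (2a) = -0.9634 +/- 0.9505i.
For a conjugate pair |z|^2 = z * conj(z) = (product of roots) = c/a = 1/(0.546) = 1.831502, so |z| = sqrt(1.831502) = 1.3533 for both roots.
Moduli of all roots: 1.3533, 1.3533.
All moduli strictly greater than 1? Yes.
Verdict: Stationary.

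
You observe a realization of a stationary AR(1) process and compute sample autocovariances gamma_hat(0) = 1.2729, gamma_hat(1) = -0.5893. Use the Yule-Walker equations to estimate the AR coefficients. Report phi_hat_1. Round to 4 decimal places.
\hat\phi_{1} = -0.4630

The Yule-Walker equations for an AR(p) process read, in matrix form,
  Gamma_p phi = r_p,   with   (Gamma_p)_{ij} = gamma(|i - j|),
                       (r_p)_i = gamma(i),   i,j = 1..p.
Substitute the sample gammas (Toeplitz matrix and right-hand side of size 1):
  Gamma_p = [[1.2729]]
  r_p     = [-0.5893]
With p = 1 this is the single equation gamma(0) phi_1 = gamma(1):
  phi_hat_1 = gamma(1) / gamma(0) = -0.5893 / 1.2729 = -0.4630.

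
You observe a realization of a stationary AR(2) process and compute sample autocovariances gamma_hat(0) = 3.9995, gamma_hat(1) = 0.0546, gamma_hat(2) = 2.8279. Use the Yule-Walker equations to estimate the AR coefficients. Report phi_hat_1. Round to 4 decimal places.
\hat\phi_{1} = 0.0040

The Yule-Walker equations for an AR(p) process read, in matrix form,
  Gamma_p phi = r_p,   with   (Gamma_p)_{ij} = gamma(|i - j|),
                       (r_p)_i = gamma(i),   i,j = 1..p.
Substitute the sample gammas (Toeplitz matrix and right-hand side of size 2):
  Gamma_p = [[3.9995, 0.0546], [0.0546, 3.9995]]
  r_p     = [0.0546, 2.8279]
Written out:
  3.9995 phi_1 + 0.0546 phi_2 = 0.0546
  0.0546 phi_1 + 3.9995 phi_2 = 2.8279
Solve by Cramer's rule:
  det = gamma(0)^2 - gamma(1)^2 = (3.9995)^2 - (0.0546)^2 = 15.99600025 - 0.00298116 = 15.99301909
  phi_hat_1 = [gamma(1) gamma(0) - gamma(1) gamma(2)] / det = [(0.0546)(3.9995) - (0.0546)(2.8279)] / 15.99301909 = 0.06396936 / 15.99301909 = 0.004
  phi_hat_2 = [gamma(0) gamma(2) - gamma(1)^2] / det = [(3.9995)(2.8279) - (0.0546)^2] / 15.99301909 = 11.30720489 / 15.99301909 = 0.707
So phi_hat = [0.0040, 0.7070].
Therefore phi_hat_1 = 0.0040.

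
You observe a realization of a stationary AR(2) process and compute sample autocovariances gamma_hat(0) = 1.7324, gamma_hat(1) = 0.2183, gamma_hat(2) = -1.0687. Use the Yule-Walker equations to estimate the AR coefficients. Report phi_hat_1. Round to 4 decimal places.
\hat\phi_{1} = 0.2070

The Yule-Walker equations for an AR(p) process read, in matrix form,
  Gamma_p phi = r_p,   with   (Gamma_p)_{ij} = gamma(|i - j|),
                       (r_p)_i = gamma(i),   i,j = 1..p.
Substitute the sample gammas (Toeplitz matrix and right-hand side of size 2):
  Gamma_p = [[1.7324, 0.2183], [0.2183, 1.7324]]
  r_p     = [0.2183, -1.0687]
Written out:
  1.7324 phi_1 + 0.2183 phi_2 = 0.2183
  0.2183 phi_1 + 1.7324 phi_2 = -1.0687
Solve by Cramer's rule:
  det = gamma(0)^2 - gamma(1)^2 = (1.7324)^2 - (0.2183)^2 = 3.00120976 - 0.04765489 = 2.95355487
  phi_hat_1 = [gamma(1) gamma(0) - gamma(1) gamma(2)] / det = [(0.2183)(1.7324) - (0.2183)(-1.0687)] / 2.95355487 = 0.61148013 / 2.95355487 = 0.207
  phi_hat_2 = [gamma(0) gamma(2) - gamma(1)^2] / det = [(1.7324)(-1.0687) - (0.2183)^2] / 2.95355487 = -1.89907077 / 2.95355487 = -0.643
So phi_hat = [0.2070, -0.6430].
Therefore phi_hat_1 = 0.2070.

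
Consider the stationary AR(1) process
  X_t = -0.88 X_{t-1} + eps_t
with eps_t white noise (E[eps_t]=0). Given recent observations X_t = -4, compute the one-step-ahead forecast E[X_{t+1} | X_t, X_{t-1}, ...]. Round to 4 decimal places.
E[X_{t+1} \mid \mathcal F_t] = 3.5200

For an AR(p) model X_t = c + sum_i phi_i X_{t-i} + eps_t, the
one-step-ahead conditional mean is
  E[X_{t+1} | X_t, ...] = c + sum_i phi_i X_{t+1-i}.
Substitute known values:
  E[X_{t+1} | ...] = (-0.88) * (-4)
                   = 3.5200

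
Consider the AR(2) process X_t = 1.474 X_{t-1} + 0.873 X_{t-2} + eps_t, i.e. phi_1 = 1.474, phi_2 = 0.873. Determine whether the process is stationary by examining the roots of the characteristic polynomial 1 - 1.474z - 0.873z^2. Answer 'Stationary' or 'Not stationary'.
\text{Not stationary}

The AR(p) characteristic polynomial is P(z) = 1 - 1.474z - 0.873z^2.
Stationarity requires all roots to lie outside the unit circle, i.e. |z| > 1 for every root.
Set 1 + (-1.474) z + (-0.873) z^2 = 0, i.e. a z^2 + b z + c = 0 with a = -0.873, b = -1.474, c = 1.
Discriminant D = b^2 - 4ac = (-1.474)^2 - 4*(-0.873)*1 = 2.172676 - (-3.492) = 5.664676.
D >= 0, so the roots are real: z = (-b +/- sqrt(D)) / (2a) = (1.474 +/- 2.380058) / (-1.746).
  z_1 = (1.474 + 2.380058) / (-1.746) = -2.2074,   |z_1| = 2.2074.
  z_2 = (1.474 - 2.380058) / (-1.746) = 0.5189,   |z_2| = 0.5189.
Moduli of all roots: 2.2074, 0.5189.
All moduli strictly greater than 1? No.
Verdict: Not stationary.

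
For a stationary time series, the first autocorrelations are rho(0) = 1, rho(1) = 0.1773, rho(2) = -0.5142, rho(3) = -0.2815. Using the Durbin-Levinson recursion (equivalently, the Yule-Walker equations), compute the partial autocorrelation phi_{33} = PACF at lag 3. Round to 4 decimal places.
\phi_{33} = -0.0591

The PACF at lag k is phi_{kk}, the last component of the solution
to the Yule-Walker system G_k phi = r_k where
  (G_k)_{ij} = rho(|i - j|), (r_k)_i = rho(i), i,j = 1..k.
Equivalently, Durbin-Levinson gives phi_{kk} iteratively:
  phi_{11} = rho(1)
  phi_{kk} = [rho(k) - sum_{j=1..k-1} phi_{k-1,j} rho(k-j)]
            / [1 - sum_{j=1..k-1} phi_{k-1,j} rho(j)],
  phi_{k,j} = phi_{k-1,j} - phi_{kk} phi_{k-1,k-j},  j = 1..k-1.
Step k = 1:
  phi_11 = rho(1) = 0.1773.
Step k = 2:
  phi_22 = [rho(2) - phi_11 rho(1)] / [1 - phi_11 rho(1)] = [-0.5142 - (0.1773)(0.1773)] / [1 - (0.1773)(0.1773)]
         = -0.54563529 / 0.96856471 = -0.563344.
  Update: phi_21 = phi_11 - phi_22 phi_11 = 0.1773 - (-0.563344)(0.1773) = 0.277181.
Step k = 3:
  phi_33 = [rho(3) - phi_21 rho(2) - phi_22 rho(1)] / [1 - phi_21 rho(1) - phi_22 rho(2)]
    numerator   = -0.2815 - (0.277181)(-0.5142) - (-0.563344)(0.1773) = -0.03909265
    denominator = 1 - (0.277181)(0.1773) - (-0.563344)(-0.5142) = 0.66118425
  phi_33 = -0.03909265 / 0.66118425 = -0.0591.
Therefore phi_{33} = -0.0591.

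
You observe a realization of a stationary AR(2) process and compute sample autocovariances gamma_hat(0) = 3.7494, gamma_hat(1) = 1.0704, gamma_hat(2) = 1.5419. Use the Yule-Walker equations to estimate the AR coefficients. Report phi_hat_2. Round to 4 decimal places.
\hat\phi_{2} = 0.3590

The Yule-Walker equations for an AR(p) process read, in matrix form,
  Gamma_p phi = r_p,   with   (Gamma_p)_{ij} = gamma(|i - j|),
                       (r_p)_i = gamma(i),   i,j = 1..p.
Substitute the sample gammas (Toeplitz matrix and right-hand side of size 2):
  Gamma_p = [[3.7494, 1.0704], [1.0704, 3.7494]]
  r_p     = [1.0704, 1.5419]
Written out:
  3.7494 phi_1 + 1.0704 phi_2 = 1.0704
  1.0704 phi_1 + 3.7494 phi_2 = 1.5419
Solve by Cramer's rule:
  det = gamma(0)^2 - gamma(1)^2 = (3.7494)^2 - (1.0704)^2 = 14.05800036 - 1.14575616 = 12.9122442
  phi_hat_1 = [gamma(1) gamma(0) - gamma(1) gamma(2)] / det = [(1.0704)(3.7494) - (1.0704)(1.5419)] / 12.9122442 = 2.362908 / 12.9122442 = 0.183
  phi_hat_2 = [gamma(0) gamma(2) - gamma(1)^2] / det = [(3.7494)(1.5419) - (1.0704)^2] / 12.9122442 = 4.6354437 / 12.9122442 = 0.359
So phi_hat = [0.1830, 0.3590].
Therefore phi_hat_2 = 0.3590.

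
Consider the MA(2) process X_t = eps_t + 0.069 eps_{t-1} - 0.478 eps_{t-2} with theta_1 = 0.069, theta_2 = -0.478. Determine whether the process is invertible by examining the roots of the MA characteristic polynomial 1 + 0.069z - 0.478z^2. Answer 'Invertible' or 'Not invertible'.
\text{Invertible}

The MA(q) characteristic polynomial is P(z) = 1 + 0.069z - 0.478z^2.
Invertibility requires all roots to lie outside the unit circle, i.e. |z| > 1 for every root.
Set 1 + (0.069) z + (-0.478) z^2 = 0, i.e. a z^2 + b z + c = 0 with a = -0.478, b = 0.069, c = 1.
Discriminant D = b^2 - 4ac = (0.069)^2 - 4*(-0.478)*1 = 0.004761 - (-1.912) = 1.916761.
D >= 0, so the roots are real: z = (-b +/- sqrt(D)) / (2a) = (-0.069 +/- 1.384471) / (-0.956).
  z_1 = (-0.069 + 1.384471) / (-0.956) = -1.376,   |z_1| = 1.376.
  z_2 = (-0.069 - 1.384471) / (-0.956) = 1.5204,   |z_2| = 1.5204.
Moduli of all roots: 1.3760, 1.5204.
All moduli strictly greater than 1? Yes.
Verdict: Invertible.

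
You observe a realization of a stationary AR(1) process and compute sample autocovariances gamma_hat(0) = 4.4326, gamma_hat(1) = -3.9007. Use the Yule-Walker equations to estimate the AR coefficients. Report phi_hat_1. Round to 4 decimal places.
\hat\phi_{1} = -0.8800

The Yule-Walker equations for an AR(p) process read, in matrix form,
  Gamma_p phi = r_p,   with   (Gamma_p)_{ij} = gamma(|i - j|),
                       (r_p)_i = gamma(i),   i,j = 1..p.
Substitute the sample gammas (Toeplitz matrix and right-hand side of size 1):
  Gamma_p = [[4.4326]]
  r_p     = [-3.9007]
With p = 1 this is the single equation gamma(0) phi_1 = gamma(1):
  phi_hat_1 = gamma(1) / gamma(0) = -3.9007 / 4.4326 = -0.8800.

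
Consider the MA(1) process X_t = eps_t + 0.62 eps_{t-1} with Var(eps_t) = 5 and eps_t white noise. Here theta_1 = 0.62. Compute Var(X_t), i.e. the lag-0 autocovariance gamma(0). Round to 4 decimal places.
\gamma(0) = 6.9220

For an MA(q) process X_t = eps_t + sum_i theta_i eps_{t-i} with
Var(eps_t) = sigma^2, the variance is
  gamma(0) = sigma^2 * (1 + sum_i theta_i^2).
  sum_i theta_i^2 = (0.62)^2 = 0.3844.
  gamma(0) = 5 * (1 + 0.3844) = 5 * 1.3844 = 6.922, which rounds to 6.9220.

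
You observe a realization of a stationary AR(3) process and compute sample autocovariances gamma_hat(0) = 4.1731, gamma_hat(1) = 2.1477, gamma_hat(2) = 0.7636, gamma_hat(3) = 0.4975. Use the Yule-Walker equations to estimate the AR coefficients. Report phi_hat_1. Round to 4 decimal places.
\hat\phi_{1} = 0.5830

The Yule-Walker equations for an AR(p) process read, in matrix form,
  Gamma_p phi = r_p,   with   (Gamma_p)_{ij} = gamma(|i - j|),
                       (r_p)_i = gamma(i),   i,j = 1..p.
Substitute the sample gammas (Toeplitz matrix and right-hand side of size 3):
  Gamma_p = [[4.1731, 2.1477, 0.7636], [2.1477, 4.1731, 2.1477], [0.7636, 2.1477, 4.1731]]
  r_p     = [2.1477, 0.7636, 0.4975]
Written out (R1..R3):
  (R1) 4.1731 phi_1 + 2.1477 phi_2 + 0.7636 phi_3 = 2.1477
  (R2) 2.1477 phi_1 + 4.1731 phi_2 + 2.1477 phi_3 = 0.7636
  (R3) 0.7636 phi_1 + 2.1477 phi_2 + 4.1731 phi_3 = 0.4975
Gaussian elimination:
  R2 <- R2 - (2.1477/4.1731) R1 = R2 - (0.514653) R1:  3.067779 phi_2 + 1.754711 phi_3 = -0.341721
  R3 <- R3 - (0.7636/4.1731) R1 = R3 - (0.182981) R1:  1.754711 phi_2 + 4.033375 phi_3 = 0.104511
  R3 <- R3 - (1.754711/3.067779) R2 = R3 - (0.571981) R2:  3.029715 phi_3 = 0.299969
Back-substitution:
  phi_hat_3 = 0.299969 / 3.029715 = 0.099009
  phi_hat_2 = (-0.341721 - (1.754711)(0.099009)) / 3.067779 = -0.168022
  phi_hat_1 = (2.1477 - (2.1477)(-0.168022) - (0.7636)(0.099009)) / 4.1731 = 0.583009
So phi_hat = [0.5830, -0.1680, 0.0990].
Therefore phi_hat_1 = 0.5830.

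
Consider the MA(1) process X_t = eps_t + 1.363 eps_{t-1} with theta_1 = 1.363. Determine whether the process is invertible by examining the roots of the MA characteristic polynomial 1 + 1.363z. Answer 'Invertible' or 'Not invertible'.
\text{Not invertible}

The MA(q) characteristic polynomial is P(z) = 1 + 1.363z.
Invertibility requires all roots to lie outside the unit circle, i.e. |z| > 1 for every root.
This is linear in z: 1 + (1.363) z = 0  =>  z = -1/(1.363) = -0.733676,  |z| = 0.733676.
Moduli of all roots: 0.7337.
All moduli strictly greater than 1? No.
Verdict: Not invertible.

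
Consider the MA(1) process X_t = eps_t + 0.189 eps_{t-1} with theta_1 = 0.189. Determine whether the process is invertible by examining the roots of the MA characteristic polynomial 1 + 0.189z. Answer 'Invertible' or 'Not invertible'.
\text{Invertible}

The MA(q) characteristic polynomial is P(z) = 1 + 0.189z.
Invertibility requires all roots to lie outside the unit circle, i.e. |z| > 1 for every root.
This is linear in z: 1 + (0.189) z = 0  =>  z = -1/(0.189) = -5.291005,  |z| = 5.291005.
Moduli of all roots: 5.2910.
All moduli strictly greater than 1? Yes.
Verdict: Invertible.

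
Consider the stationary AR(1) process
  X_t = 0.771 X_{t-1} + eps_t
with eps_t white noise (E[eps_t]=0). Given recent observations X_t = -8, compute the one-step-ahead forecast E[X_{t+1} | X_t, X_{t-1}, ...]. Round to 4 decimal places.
E[X_{t+1} \mid \mathcal F_t] = -6.1680

For an AR(p) model X_t = c + sum_i phi_i X_{t-i} + eps_t, the
one-step-ahead conditional mean is
  E[X_{t+1} | X_t, ...] = c + sum_i phi_i X_{t+1-i}.
Substitute known values:
  E[X_{t+1} | ...] = (0.771) * (-8)
                   = -6.1680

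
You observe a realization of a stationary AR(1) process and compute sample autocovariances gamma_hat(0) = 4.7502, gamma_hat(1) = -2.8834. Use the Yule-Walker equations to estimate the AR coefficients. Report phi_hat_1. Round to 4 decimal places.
\hat\phi_{1} = -0.6070

The Yule-Walker equations for an AR(p) process read, in matrix form,
  Gamma_p phi = r_p,   with   (Gamma_p)_{ij} = gamma(|i - j|),
                       (r_p)_i = gamma(i),   i,j = 1..p.
Substitute the sample gammas (Toeplitz matrix and right-hand side of size 1):
  Gamma_p = [[4.7502]]
  r_p     = [-2.8834]
With p = 1 this is the single equation gamma(0) phi_1 = gamma(1):
  phi_hat_1 = gamma(1) / gamma(0) = -2.8834 / 4.7502 = -0.6070.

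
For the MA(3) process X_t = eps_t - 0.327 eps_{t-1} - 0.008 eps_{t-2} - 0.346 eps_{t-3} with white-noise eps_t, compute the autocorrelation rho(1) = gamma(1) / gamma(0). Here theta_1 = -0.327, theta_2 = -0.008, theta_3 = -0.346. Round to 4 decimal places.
\rho(1) = -0.2622

For an MA(q) process with theta_0 = 1, the autocovariance is
  gamma(k) = sigma^2 * sum_{i=0..q-k} theta_i * theta_{i+k},
and rho(k) = gamma(k) / gamma(0). Sigma^2 cancels.
  numerator   = (1)*(-0.327) + (-0.327)*(-0.008) + (-0.008)*(-0.346) = -0.321616.
  denominator = (1)^2 + (-0.327)^2 + (-0.008)^2 + (-0.346)^2 = 1.226709.
  rho(1) = -0.321616 / 1.226709 = -0.2622.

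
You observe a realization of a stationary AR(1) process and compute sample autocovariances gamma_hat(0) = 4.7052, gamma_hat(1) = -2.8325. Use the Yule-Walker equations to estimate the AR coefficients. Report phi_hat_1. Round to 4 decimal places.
\hat\phi_{1} = -0.6020

The Yule-Walker equations for an AR(p) process read, in matrix form,
  Gamma_p phi = r_p,   with   (Gamma_p)_{ij} = gamma(|i - j|),
                       (r_p)_i = gamma(i),   i,j = 1..p.
Substitute the sample gammas (Toeplitz matrix and right-hand side of size 1):
  Gamma_p = [[4.7052]]
  r_p     = [-2.8325]
With p = 1 this is the single equation gamma(0) phi_1 = gamma(1):
  phi_hat_1 = gamma(1) / gamma(0) = -2.8325 / 4.7052 = -0.6020.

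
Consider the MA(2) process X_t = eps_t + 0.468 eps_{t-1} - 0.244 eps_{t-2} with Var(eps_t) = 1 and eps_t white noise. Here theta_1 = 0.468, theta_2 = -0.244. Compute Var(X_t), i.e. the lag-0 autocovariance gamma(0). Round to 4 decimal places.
\gamma(0) = 1.2786

For an MA(q) process X_t = eps_t + sum_i theta_i eps_{t-i} with
Var(eps_t) = sigma^2, the variance is
  gamma(0) = sigma^2 * (1 + sum_i theta_i^2).
  sum_i theta_i^2 = (0.468)^2 + (-0.244)^2 = 0.219024 + 0.059536 = 0.27856.
  gamma(0) = 1 * (1 + 0.27856) = 1 * 1.27856 = 1.27856, which rounds to 1.2786.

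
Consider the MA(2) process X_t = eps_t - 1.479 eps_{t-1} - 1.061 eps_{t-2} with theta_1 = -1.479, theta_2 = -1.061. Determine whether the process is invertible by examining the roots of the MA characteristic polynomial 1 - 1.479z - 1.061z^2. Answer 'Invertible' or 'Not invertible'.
\text{Not invertible}

The MA(q) characteristic polynomial is P(z) = 1 - 1.479z - 1.061z^2.
Invertibility requires all roots to lie outside the unit circle, i.e. |z| > 1 for every root.
Set 1 + (-1.479) z + (-1.061) z^2 = 0, i.e. a z^2 + b z + c = 0 with a = -1.061, b = -1.479, c = 1.
Discriminant D = b^2 - 4ac = (-1.479)^2 - 4*(-1.061)*1 = 2.187441 - (-4.244) = 6.431441.
D >= 0, so the roots are real: z = (-b +/- sqrt(D)) / (2a) = (1.479 +/- 2.536029) / (-2.122).
  z_1 = (1.479 + 2.536029) / (-2.122) = -1.8921,   |z_1| = 1.8921.
  z_2 = (1.479 - 2.536029) / (-2.122) = 0.4981,   |z_2| = 0.4981.
Moduli of all roots: 1.8921, 0.4981.
All moduli strictly greater than 1? No.
Verdict: Not invertible.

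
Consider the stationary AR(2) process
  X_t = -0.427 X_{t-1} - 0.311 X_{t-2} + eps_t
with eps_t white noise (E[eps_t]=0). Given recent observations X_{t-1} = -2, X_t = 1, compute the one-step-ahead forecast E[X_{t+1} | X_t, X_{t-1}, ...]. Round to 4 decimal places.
E[X_{t+1} \mid \mathcal F_t] = 0.1950

For an AR(p) model X_t = c + sum_i phi_i X_{t-i} + eps_t, the
one-step-ahead conditional mean is
  E[X_{t+1} | X_t, ...] = c + sum_i phi_i X_{t+1-i}.
Substitute known values:
  E[X_{t+1} | ...] = (-0.427) * (1) + (-0.311) * (-2)
                   = 0.1950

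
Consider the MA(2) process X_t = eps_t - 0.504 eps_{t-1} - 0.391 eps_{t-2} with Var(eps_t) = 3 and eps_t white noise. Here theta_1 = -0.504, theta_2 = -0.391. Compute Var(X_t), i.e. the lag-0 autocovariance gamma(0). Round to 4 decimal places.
\gamma(0) = 4.2207

For an MA(q) process X_t = eps_t + sum_i theta_i eps_{t-i} with
Var(eps_t) = sigma^2, the variance is
  gamma(0) = sigma^2 * (1 + sum_i theta_i^2).
  sum_i theta_i^2 = (-0.504)^2 + (-0.391)^2 = 0.254016 + 0.152881 = 0.406897.
  gamma(0) = 3 * (1 + 0.406897) = 3 * 1.406897 = 4.220691, which rounds to 4.2207.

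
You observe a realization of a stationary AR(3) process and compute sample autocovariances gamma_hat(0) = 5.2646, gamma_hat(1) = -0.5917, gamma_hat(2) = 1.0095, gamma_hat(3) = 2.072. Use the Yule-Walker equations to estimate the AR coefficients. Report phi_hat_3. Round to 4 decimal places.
\hat\phi_{3} = 0.4520

The Yule-Walker equations for an AR(p) process read, in matrix form,
  Gamma_p phi = r_p,   with   (Gamma_p)_{ij} = gamma(|i - j|),
                       (r_p)_i = gamma(i),   i,j = 1..p.
Substitute the sample gammas (Toeplitz matrix and right-hand side of size 3):
  Gamma_p = [[5.2646, -0.5917, 1.0095], [-0.5917, 5.2646, -0.5917], [1.0095, -0.5917, 5.2646]]
  r_p     = [-0.5917, 1.0095, 2.072]
Written out (R1..R3):
  (R1) 5.2646 phi_1 - 0.5917 phi_2 + 1.0095 phi_3 = -0.5917
  (R2) -0.5917 phi_1 + 5.2646 phi_2 - 0.5917 phi_3 = 1.0095
  (R3) 1.0095 phi_1 - 0.5917 phi_2 + 5.2646 phi_3 = 2.072
Gaussian elimination:
  R2 <- R2 - (-0.5917/5.2646) R1 = R2 - (-0.112392) R1:  5.198098 phi_2 - 0.47824 phi_3 = 0.942998
  R3 <- R3 - (1.0095/5.2646) R1 = R3 - (0.191752) R1:  -0.47824 phi_2 + 5.071026 phi_3 = 2.18546
  R3 <- R3 - (-0.47824/5.198098) R2 = R3 - (-0.092003) R2:  5.027026 phi_3 = 2.272218
Back-substitution:
  phi_hat_3 = 2.272218 / 5.027026 = 0.452
  phi_hat_2 = (0.942998 - (-0.47824)(0.452)) / 5.198098 = 0.222997
  phi_hat_1 = (-0.5917 - (-0.5917)(0.222997) - (1.0095)(0.452)) / 5.2646 = -0.174001
So phi_hat = [-0.1740, 0.2230, 0.4520].
Therefore phi_hat_3 = 0.4520.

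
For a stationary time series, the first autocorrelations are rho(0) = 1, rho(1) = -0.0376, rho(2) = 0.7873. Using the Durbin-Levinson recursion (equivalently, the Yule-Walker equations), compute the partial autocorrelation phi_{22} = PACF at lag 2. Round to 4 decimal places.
\phi_{22} = 0.7870

The PACF at lag k is phi_{kk}, the last component of the solution
to the Yule-Walker system G_k phi = r_k where
  (G_k)_{ij} = rho(|i - j|), (r_k)_i = rho(i), i,j = 1..k.
Equivalently, Durbin-Levinson gives phi_{kk} iteratively:
  phi_{11} = rho(1)
  phi_{kk} = [rho(k) - sum_{j=1..k-1} phi_{k-1,j} rho(k-j)]
            / [1 - sum_{j=1..k-1} phi_{k-1,j} rho(j)],
  phi_{k,j} = phi_{k-1,j} - phi_{kk} phi_{k-1,k-j},  j = 1..k-1.
Step k = 1:
  phi_11 = rho(1) = -0.0376.
Step k = 2:
  phi_22 = [rho(2) - phi_11 rho(1)] / [1 - phi_11 rho(1)] = [0.7873 - (-0.0376)(-0.0376)] / [1 - (-0.0376)(-0.0376)]
         = 0.78588624 / 0.99858624 = 0.787.
Therefore phi_{22} = 0.7870.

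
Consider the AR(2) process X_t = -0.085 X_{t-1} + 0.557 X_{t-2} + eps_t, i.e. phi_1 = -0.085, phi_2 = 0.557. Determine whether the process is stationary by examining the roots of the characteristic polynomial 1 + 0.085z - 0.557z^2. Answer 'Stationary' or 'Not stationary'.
\text{Stationary}

The AR(p) characteristic polynomial is P(z) = 1 + 0.085z - 0.557z^2.
Stationarity requires all roots to lie outside the unit circle, i.e. |z| > 1 for every root.
Set 1 + (0.085) z + (-0.557) z^2 = 0, i.e. a z^2 + b z + c = 0 with a = -0.557, b = 0.085, c = 1.
Discriminant D = b^2 - 4ac = (0.085)^2 - 4*(-0.557)*1 = 0.007225 - (-2.228) = 2.235225.
D >= 0, so the roots are real: z = (-b +/- sqrt(D)) / (2a) = (-0.085 +/- 1.495067) / (-1.114).
  z_1 = (-0.085 + 1.495067) / (-1.114) = -1.2658,   |z_1| = 1.2658.
  z_2 = (-0.085 - 1.495067) / (-1.114) = 1.4184,   |z_2| = 1.4184.
Moduli of all roots: 1.2658, 1.4184.
All moduli strictly greater than 1? Yes.
Verdict: Stationary.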